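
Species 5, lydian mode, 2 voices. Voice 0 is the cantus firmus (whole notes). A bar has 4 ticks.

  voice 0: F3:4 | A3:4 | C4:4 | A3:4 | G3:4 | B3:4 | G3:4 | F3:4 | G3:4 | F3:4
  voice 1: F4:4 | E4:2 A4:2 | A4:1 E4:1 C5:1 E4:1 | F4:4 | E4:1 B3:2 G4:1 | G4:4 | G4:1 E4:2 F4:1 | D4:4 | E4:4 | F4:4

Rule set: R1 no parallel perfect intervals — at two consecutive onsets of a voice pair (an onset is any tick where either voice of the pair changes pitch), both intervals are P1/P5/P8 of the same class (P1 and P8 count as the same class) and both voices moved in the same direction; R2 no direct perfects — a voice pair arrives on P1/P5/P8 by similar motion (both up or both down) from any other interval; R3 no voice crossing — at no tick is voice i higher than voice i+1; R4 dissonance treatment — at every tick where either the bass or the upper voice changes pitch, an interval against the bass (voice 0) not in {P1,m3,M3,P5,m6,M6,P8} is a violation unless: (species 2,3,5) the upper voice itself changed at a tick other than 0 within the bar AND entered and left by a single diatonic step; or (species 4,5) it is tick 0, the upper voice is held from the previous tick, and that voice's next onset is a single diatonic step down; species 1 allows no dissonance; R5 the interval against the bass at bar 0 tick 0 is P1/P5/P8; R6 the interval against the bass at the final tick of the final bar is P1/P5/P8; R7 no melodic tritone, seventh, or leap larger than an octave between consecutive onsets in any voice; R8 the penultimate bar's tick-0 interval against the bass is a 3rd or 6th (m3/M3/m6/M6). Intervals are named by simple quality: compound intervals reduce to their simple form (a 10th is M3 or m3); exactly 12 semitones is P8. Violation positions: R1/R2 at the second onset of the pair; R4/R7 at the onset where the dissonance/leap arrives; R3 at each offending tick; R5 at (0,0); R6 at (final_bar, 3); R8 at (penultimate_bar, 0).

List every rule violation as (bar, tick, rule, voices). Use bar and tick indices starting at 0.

(6, 3, R4, (0, 1))

bar 0: v0=F3 v1=F4 downbeat P8
bar 1: v0=A3 v1=E4 downbeat P5
bar 2: v0=C4 v1=A4 downbeat M6
bar 3: v0=A3 v1=F4 downbeat m6
bar 4: v0=G3 v1=E4 downbeat M6
bar 5: v0=B3 v1=G4 downbeat m6
bar 6: v0=G3 v1=G4 downbeat P8
bar 7: v0=F3 v1=D4 downbeat M6
bar 8: v0=G3 v1=E4 downbeat M6
bar 9: v0=F3 v1=F4 downbeat P8
  -> R4 @ bar 6 tick 3 v(0, 1): G3/F4 m7 untreated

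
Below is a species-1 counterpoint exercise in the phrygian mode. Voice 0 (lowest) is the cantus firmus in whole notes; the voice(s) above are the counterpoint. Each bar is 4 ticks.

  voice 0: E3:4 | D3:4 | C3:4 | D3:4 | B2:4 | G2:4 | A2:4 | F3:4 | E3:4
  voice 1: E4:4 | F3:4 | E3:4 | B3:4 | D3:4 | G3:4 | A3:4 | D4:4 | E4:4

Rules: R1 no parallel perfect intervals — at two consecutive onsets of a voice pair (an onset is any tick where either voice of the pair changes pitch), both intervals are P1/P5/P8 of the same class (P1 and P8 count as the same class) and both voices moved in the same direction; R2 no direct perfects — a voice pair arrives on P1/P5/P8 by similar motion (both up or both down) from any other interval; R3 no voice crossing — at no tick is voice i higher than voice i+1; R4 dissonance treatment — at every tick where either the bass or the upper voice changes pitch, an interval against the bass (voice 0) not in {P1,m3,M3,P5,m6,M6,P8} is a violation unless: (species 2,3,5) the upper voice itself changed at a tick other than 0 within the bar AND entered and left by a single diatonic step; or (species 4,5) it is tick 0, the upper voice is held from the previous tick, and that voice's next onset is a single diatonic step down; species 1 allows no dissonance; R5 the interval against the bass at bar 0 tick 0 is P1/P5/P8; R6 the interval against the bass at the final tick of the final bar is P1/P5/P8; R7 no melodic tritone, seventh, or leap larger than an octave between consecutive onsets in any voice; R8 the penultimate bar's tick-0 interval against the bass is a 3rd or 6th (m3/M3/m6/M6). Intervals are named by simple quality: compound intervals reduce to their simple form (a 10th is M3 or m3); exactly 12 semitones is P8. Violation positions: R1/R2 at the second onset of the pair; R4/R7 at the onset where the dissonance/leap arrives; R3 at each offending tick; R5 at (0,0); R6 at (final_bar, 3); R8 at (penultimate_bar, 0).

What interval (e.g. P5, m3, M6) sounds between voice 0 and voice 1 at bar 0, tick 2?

P8

voice 0=E3 voice 1=E4 -> P8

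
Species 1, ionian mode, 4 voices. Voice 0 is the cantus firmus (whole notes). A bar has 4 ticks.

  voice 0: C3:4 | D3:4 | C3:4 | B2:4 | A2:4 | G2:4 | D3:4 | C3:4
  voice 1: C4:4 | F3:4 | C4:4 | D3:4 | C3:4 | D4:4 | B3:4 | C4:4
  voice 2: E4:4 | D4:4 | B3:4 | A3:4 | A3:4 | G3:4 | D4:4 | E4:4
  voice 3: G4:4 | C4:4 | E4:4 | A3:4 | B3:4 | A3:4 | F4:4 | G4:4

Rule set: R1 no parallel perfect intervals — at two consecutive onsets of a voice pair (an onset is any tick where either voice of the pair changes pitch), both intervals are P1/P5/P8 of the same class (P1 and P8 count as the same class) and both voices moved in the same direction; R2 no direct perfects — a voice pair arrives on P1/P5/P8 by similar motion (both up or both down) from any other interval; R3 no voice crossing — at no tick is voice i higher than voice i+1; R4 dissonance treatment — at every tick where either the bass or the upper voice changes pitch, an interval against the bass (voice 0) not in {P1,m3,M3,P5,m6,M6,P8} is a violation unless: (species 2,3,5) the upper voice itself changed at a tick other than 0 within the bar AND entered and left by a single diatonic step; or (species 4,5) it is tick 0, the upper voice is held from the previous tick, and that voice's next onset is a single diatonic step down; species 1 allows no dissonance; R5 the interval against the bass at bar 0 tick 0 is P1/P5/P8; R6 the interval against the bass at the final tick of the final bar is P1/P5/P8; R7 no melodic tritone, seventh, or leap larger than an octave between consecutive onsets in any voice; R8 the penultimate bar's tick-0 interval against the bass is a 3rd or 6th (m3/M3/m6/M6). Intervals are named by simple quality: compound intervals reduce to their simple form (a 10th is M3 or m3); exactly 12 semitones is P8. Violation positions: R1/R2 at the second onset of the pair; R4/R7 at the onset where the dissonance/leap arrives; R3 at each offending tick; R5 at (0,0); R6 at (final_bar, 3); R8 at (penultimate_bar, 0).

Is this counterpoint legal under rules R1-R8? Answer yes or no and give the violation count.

bar 0: v0=C3 v1=C4 v2=E4 v3=G4 (P5)
bar 1: v0=D3 v1=F3 v2=D4 v3=C4 (m7)
bar 2: v0=C3 v1=C4 v2=B3 v3=E4 (M3)
bar 3: v0=B2 v1=D3 v2=A3 v3=A3 (m7)
bar 4: v0=A2 v1=C3 v2=A3 v3=B3 (M2)
bar 5: v0=G2 v1=D4 v2=G3 v3=A3 (M2)
bar 6: v0=D3 v1=B3 v2=D4 v3=F4 (m3)
bar 7: v0=C3 v1=C4 v2=E4 v3=G4 (P5)
  R5 @ bar0.0: opens on M3
  R1 @ bar1.0: C4/G4 P5 -> F3/C4 P5 similar
  R3 @ bar1.0: D4 above C4
  R4 @ bar1.0: D3/C4 m7 untreated
  R3 @ bar1.1: D4 above C4
  R3 @ bar1.2: D4 above C4
  R3 @ bar1.3: D4 above C4
  R3 @ bar2.0: C4 above B3
  R4 @ bar2.0: C3/B3 M7 untreated
  R3 @ bar2.1: C4 above B3
  R3 @ bar2.2: C4 above B3
  R3 @ bar2.3: C4 above B3
  R2 @ bar3.0: C4/B3 m2 -> D3/A3 P5 similar
  R2 @ bar3.0: C4/E4 M3 -> D3/A3 P5 similar
  R2 @ bar3.0: B3/E4 P4 -> A3/A3 P1 similar
  R4 @ bar3.0: B2/A3 m7 untreated
  R4 @ bar3.0: B2/A3 m7 untreated
  R7 @ bar3.0: C4->D3 leap 10st
  R4 @ bar4.0: A2/B3 M2 untreated
  R1 @ bar5.0: A2/A3 P8 -> G2/G3 P8 similar
  R3 @ bar5.0: D4 above G3
  R4 @ bar5.0: G2/A3 M2 untreated
  R7 @ bar5.0: C3->D4 leap 14st
  R3 @ bar5.1: D4 above G3
  R3 @ bar5.2: D4 above G3
  R3 @ bar5.3: D4 above G3
  R1 @ bar6.0: G2/G3 P8 -> D3/D4 P8 similar
  R8 @ bar6.0: penult P8 not 3rd/6th
  R2 @ bar7.0: B3/F4 TT -> C4/G4 P5 similar
  R6 @ bar7.3: closes on M3

No (30 violations)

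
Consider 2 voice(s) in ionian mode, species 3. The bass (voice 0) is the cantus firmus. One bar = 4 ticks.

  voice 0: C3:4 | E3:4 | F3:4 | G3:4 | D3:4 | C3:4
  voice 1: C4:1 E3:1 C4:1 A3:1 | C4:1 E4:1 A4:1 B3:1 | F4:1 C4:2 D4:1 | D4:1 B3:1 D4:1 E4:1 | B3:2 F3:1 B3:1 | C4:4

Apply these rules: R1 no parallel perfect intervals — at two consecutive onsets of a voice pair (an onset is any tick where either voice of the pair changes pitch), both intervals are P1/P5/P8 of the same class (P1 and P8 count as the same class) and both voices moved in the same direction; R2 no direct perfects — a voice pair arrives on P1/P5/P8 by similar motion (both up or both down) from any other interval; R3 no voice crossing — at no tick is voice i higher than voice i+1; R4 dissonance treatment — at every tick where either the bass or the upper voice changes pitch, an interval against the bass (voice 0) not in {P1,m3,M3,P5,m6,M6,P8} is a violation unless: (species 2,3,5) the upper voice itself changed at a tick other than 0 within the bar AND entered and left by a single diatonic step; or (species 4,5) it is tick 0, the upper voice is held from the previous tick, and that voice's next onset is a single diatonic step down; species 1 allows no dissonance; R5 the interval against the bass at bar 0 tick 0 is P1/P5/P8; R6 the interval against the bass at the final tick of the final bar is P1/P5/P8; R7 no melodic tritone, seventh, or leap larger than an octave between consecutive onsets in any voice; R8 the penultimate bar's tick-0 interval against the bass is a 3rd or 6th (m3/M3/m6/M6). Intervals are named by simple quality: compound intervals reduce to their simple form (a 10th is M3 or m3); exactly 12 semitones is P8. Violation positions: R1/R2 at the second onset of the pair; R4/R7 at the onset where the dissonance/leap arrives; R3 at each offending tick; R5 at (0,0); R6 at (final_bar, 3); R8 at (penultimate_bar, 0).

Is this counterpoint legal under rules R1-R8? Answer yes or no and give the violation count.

No (6 violations)

bar 0: v0=C3 v1=C4 (P8)
bar 1: v0=E3 v1=C4 (m6)
bar 2: v0=F3 v1=F4 (P8)
bar 3: v0=G3 v1=D4 (P5)
bar 4: v0=D3 v1=B3 (M6)
bar 5: v0=C3 v1=C4 (P8)
  R4 @ bar1.2: E3/A4 P4 untreated
  R7 @ bar1.3: A4->B3 leap 10st
  R2 @ bar2.0: E3/B3 P5 -> F3/F4 P8 similar
  R7 @ bar2.0: B3->F4 leap 6st
  R7 @ bar4.2: B3->F3 leap 6st
  R7 @ bar4.3: F3->B3 leap 6st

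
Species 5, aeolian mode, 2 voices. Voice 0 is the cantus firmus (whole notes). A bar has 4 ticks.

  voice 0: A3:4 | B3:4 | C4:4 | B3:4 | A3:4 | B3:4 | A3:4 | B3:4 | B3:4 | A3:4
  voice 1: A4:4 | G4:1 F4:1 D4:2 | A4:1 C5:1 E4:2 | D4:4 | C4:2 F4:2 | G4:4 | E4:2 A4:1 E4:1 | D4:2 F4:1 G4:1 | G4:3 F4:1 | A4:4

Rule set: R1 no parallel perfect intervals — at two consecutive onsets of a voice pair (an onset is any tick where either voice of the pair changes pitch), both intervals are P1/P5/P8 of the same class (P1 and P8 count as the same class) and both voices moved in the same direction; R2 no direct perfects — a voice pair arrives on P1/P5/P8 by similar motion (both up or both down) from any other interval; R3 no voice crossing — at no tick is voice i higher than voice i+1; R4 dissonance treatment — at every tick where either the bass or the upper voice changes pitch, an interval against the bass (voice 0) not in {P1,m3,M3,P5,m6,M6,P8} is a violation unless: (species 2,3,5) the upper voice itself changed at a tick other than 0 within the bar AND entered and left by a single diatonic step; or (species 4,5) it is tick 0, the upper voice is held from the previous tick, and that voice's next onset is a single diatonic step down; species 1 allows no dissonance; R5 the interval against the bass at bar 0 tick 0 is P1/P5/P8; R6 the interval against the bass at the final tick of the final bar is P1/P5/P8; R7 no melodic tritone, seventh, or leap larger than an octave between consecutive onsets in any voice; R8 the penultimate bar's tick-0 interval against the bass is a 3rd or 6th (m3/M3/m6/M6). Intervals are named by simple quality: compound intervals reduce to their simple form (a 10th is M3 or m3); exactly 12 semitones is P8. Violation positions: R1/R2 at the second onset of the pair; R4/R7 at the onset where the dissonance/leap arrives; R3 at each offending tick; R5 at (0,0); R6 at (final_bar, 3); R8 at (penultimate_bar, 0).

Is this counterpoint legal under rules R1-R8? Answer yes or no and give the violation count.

bar 0: v0=A3 v1=A4 (P8)
bar 1: v0=B3 v1=G4 (m6)
bar 2: v0=C4 v1=A4 (M6)
bar 3: v0=B3 v1=D4 (m3)
bar 4: v0=A3 v1=C4 (m3)
bar 5: v0=B3 v1=G4 (m6)
bar 6: v0=A3 v1=E4 (P5)
bar 7: v0=B3 v1=D4 (m3)
bar 8: v0=B3 v1=G4 (m6)
bar 9: v0=A3 v1=A4 (P8)
  R4 @ bar1.1: B3/F4 TT untreated
  R2 @ bar6.0: B3/G4 m6 -> A3/E4 P5 similar
  R4 @ bar7.2: B3/F4 TT untreated
  R4 @ bar8.3: B3/F4 TT untreated

No (4 violations)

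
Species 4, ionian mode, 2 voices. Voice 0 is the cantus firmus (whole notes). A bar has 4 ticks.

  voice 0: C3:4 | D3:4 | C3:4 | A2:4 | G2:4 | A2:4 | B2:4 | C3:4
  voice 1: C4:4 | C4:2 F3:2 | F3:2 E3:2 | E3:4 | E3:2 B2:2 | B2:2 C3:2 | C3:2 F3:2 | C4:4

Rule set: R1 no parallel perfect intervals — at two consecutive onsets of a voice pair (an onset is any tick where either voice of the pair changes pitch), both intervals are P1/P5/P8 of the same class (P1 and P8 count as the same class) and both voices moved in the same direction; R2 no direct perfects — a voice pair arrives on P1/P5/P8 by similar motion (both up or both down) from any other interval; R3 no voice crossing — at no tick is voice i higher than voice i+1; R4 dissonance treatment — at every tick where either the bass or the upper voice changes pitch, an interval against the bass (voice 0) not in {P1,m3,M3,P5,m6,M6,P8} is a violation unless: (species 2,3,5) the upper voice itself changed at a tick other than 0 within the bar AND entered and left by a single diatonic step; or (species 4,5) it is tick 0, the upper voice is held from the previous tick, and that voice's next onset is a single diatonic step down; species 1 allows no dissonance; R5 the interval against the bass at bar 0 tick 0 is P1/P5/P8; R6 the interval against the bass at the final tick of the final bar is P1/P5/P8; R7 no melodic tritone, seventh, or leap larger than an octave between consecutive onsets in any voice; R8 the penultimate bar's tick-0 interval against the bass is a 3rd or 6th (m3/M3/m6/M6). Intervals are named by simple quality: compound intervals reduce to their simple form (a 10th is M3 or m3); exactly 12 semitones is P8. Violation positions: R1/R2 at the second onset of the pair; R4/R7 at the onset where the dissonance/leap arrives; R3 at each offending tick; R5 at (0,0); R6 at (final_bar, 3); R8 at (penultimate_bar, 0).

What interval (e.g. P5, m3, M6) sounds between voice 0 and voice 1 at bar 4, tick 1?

voice 0=G2 voice 1=E3 -> M6

M6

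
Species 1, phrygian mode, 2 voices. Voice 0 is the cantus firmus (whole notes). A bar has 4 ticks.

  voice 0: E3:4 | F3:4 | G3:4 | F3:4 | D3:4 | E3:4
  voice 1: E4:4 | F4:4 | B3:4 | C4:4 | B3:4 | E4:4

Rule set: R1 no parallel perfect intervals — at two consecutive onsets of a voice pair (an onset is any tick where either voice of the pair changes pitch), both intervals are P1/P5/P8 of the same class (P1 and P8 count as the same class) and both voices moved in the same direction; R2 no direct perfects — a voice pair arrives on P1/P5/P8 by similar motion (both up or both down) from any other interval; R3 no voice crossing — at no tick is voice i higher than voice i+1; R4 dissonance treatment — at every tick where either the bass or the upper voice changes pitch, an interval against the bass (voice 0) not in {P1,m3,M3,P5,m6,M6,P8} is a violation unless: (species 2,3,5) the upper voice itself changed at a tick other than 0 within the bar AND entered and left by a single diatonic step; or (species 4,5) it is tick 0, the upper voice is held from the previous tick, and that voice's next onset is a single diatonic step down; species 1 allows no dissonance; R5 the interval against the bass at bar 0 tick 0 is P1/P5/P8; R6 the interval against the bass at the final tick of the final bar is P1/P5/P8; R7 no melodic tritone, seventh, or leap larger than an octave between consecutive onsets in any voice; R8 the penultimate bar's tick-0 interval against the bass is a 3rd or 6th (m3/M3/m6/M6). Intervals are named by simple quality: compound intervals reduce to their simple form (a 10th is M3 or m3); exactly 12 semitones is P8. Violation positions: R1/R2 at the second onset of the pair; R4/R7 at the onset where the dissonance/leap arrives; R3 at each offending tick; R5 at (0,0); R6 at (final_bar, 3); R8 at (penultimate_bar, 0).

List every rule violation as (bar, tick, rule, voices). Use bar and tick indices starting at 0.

(1, 0, R1, (0, 1))
(2, 0, R7, (1,))
(5, 0, R2, (0, 1))

bar 0: v0=E3 v1=E4 downbeat P8
bar 1: v0=F3 v1=F4 downbeat P8
bar 2: v0=G3 v1=B3 downbeat M3
bar 3: v0=F3 v1=C4 downbeat P5
bar 4: v0=D3 v1=B3 downbeat M6
bar 5: v0=E3 v1=E4 downbeat P8
  -> R1 @ bar 1 tick 0 v(0, 1): E3/E4 P8 -> F3/F4 P8 similar
  -> R7 @ bar 2 tick 0 v(1,): F4->B3 leap 6st
  -> R2 @ bar 5 tick 0 v(0, 1): D3/B3 M6 -> E3/E4 P8 similar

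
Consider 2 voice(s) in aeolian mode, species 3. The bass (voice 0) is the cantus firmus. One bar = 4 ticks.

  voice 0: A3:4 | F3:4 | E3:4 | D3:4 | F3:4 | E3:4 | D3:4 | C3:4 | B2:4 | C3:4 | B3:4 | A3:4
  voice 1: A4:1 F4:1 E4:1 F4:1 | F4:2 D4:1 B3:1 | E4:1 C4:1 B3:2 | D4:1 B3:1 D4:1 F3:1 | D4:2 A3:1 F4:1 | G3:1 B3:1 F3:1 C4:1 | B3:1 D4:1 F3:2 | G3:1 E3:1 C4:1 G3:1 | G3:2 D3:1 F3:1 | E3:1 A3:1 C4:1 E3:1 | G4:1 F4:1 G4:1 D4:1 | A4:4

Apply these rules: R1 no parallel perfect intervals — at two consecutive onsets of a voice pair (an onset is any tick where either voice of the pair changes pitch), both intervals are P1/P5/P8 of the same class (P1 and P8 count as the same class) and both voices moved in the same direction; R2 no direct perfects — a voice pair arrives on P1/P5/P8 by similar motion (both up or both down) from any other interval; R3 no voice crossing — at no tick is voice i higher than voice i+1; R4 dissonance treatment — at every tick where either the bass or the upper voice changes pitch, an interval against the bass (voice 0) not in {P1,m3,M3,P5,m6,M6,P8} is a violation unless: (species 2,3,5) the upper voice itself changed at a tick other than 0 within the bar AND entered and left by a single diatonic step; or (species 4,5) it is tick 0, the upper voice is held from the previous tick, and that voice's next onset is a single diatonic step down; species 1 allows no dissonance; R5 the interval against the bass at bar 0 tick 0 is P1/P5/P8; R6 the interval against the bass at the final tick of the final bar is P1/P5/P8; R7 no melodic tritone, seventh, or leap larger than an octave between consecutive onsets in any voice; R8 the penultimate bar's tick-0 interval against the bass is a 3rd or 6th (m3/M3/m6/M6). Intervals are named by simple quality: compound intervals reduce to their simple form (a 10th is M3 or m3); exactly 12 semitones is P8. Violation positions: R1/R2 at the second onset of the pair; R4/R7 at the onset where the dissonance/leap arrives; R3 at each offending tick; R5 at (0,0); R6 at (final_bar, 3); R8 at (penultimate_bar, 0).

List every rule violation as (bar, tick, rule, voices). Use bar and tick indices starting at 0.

bar 0: v0=A3 v1=A4 downbeat P8
bar 1: v0=F3 v1=F4 downbeat P8
bar 2: v0=E3 v1=E4 downbeat P8
bar 3: v0=D3 v1=D4 downbeat P8
bar 4: v0=F3 v1=D4 downbeat M6
bar 5: v0=E3 v1=G3 downbeat m3
bar 6: v0=D3 v1=B3 downbeat M6
bar 7: v0=C3 v1=G3 downbeat P5
bar 8: v0=B2 v1=G3 downbeat m6
bar 9: v0=C3 v1=E3 downbeat M3
bar 10: v0=B3 v1=G4 downbeat m6
bar 11: v0=A3 v1=A4 downbeat P8
  -> R4 @ bar 1 tick 3 v(0, 1): F3/B3 TT untreated
  -> R7 @ bar 5 tick 0 v(1,): F4->G3 leap 10st
  -> R4 @ bar 5 tick 2 v(0, 1): E3/F3 m2 untreated
  -> R7 @ bar 5 tick 2 v(1,): B3->F3 leap 6st
  -> R4 @ bar 8 tick 3 v(0, 1): B2/F3 TT untreated
  -> R7 @ bar 10 tick 0 v(0,): C3->B3 leap 11st
  -> R7 @ bar 10 tick 0 v(1,): E3->G4 leap 15st

(1, 3, R4, (0, 1))
(5, 0, R7, (1,))
(5, 2, R4, (0, 1))
(5, 2, R7, (1,))
(8, 3, R4, (0, 1))
(10, 0, R7, (0,))
(10, 0, R7, (1,))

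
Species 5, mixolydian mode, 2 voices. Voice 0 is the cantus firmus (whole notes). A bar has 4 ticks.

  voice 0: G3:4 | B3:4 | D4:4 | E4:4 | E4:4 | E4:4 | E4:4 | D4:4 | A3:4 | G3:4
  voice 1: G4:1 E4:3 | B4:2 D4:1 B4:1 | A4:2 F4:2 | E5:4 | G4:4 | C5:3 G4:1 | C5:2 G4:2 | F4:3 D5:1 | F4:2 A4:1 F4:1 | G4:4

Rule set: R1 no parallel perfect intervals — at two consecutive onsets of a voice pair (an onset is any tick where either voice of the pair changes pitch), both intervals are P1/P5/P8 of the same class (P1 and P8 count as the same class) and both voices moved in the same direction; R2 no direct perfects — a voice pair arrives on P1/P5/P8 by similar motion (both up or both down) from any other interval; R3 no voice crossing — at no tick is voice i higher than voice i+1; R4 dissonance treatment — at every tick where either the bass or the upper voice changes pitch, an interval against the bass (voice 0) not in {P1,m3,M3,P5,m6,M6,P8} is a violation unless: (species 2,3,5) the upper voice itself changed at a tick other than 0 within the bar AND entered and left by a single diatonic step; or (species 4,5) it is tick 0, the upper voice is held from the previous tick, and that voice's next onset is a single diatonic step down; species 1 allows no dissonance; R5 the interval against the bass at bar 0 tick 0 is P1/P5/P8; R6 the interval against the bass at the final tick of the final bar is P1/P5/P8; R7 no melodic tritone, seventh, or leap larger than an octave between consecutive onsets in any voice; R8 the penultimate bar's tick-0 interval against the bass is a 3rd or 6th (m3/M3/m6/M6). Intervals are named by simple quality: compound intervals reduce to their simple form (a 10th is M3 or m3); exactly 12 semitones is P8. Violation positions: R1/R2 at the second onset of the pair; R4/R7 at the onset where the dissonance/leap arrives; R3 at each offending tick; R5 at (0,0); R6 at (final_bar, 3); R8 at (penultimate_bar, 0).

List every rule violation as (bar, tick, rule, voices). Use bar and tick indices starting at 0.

bar 0: v0=G3 v1=G4 downbeat P8
bar 1: v0=B3 v1=B4 downbeat P8
bar 2: v0=D4 v1=A4 downbeat P5
bar 3: v0=E4 v1=E5 downbeat P8
bar 4: v0=E4 v1=G4 downbeat m3
bar 5: v0=E4 v1=C5 downbeat m6
bar 6: v0=E4 v1=C5 downbeat m6
bar 7: v0=D4 v1=F4 downbeat m3
bar 8: v0=A3 v1=F4 downbeat m6
bar 9: v0=G3 v1=G4 downbeat P8
  -> R2 @ bar 1 tick 0 v(0, 1): G3/E4 M6 -> B3/B4 P8 similar
  -> R2 @ bar 3 tick 0 v(0, 1): D4/F4 m3 -> E4/E5 P8 similar
  -> R7 @ bar 3 tick 0 v(1,): F4->E5 leap 11st

(1, 0, R2, (0, 1))
(3, 0, R2, (0, 1))
(3, 0, R7, (1,))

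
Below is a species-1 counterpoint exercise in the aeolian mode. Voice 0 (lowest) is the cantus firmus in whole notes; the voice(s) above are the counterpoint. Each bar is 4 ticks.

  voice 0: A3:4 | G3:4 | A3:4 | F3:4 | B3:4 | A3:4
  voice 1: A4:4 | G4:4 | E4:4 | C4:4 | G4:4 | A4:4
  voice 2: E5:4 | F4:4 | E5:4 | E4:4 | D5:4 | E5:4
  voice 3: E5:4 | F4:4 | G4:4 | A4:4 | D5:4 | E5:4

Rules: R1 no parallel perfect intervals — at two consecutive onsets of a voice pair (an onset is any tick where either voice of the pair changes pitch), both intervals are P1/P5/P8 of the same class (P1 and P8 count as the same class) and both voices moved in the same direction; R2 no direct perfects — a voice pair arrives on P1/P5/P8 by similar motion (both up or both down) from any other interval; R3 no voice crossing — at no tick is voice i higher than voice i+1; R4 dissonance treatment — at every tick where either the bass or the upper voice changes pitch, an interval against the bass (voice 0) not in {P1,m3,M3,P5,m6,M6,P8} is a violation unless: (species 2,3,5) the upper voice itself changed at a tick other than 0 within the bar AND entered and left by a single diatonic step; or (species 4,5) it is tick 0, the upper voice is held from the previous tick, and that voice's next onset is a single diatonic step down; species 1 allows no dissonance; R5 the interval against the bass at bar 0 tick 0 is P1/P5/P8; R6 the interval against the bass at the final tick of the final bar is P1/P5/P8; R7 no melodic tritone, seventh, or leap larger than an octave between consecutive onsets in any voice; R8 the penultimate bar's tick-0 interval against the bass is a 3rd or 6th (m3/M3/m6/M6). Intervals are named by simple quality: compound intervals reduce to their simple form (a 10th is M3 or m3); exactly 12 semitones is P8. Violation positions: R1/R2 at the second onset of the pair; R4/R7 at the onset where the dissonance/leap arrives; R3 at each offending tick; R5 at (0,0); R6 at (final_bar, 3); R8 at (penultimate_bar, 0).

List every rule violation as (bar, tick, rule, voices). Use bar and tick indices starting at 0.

bar 0: v0=A3 v1=A4 v2=E5 v3=E5 downbeat P5
bar 1: v0=G3 v1=G4 v2=F4 v3=F4 downbeat m7
bar 2: v0=A3 v1=E4 v2=E5 v3=G4 downbeat m7
bar 3: v0=F3 v1=C4 v2=E4 v3=A4 downbeat M3
bar 4: v0=B3 v1=G4 v2=D5 v3=D5 downbeat m3
bar 5: v0=A3 v1=A4 v2=E5 v3=E5 downbeat P5
  -> R1 @ bar 1 tick 0 v(0, 1): A3/A4 P8 -> G3/G4 P8 similar
  -> R1 @ bar 1 tick 0 v(2, 3): E5/E5 P1 -> F4/F4 P1 similar
  -> R3 @ bar 1 tick 0 v(1, 2): G4 above F4
  -> R4 @ bar 1 tick 0 v(0, 2): G3/F4 m7 untreated
  -> R4 @ bar 1 tick 0 v(0, 3): G3/F4 m7 untreated
  -> R7 @ bar 1 tick 0 v(2,): E5->F4 leap 11st
  -> R7 @ bar 1 tick 0 v(3,): E5->F4 leap 11st
  -> R3 @ bar 1 tick 1 v(1, 2): G4 above F4
  -> R3 @ bar 1 tick 2 v(1, 2): G4 above F4
  -> R3 @ bar 1 tick 3 v(1, 2): G4 above F4
  -> R2 @ bar 2 tick 0 v(0, 2): G3/F4 m7 -> A3/E5 P5 similar
  -> R3 @ bar 2 tick 0 v(2, 3): E5 above G4
  -> R4 @ bar 2 tick 0 v(0, 3): A3/G4 m7 untreated
  -> R7 @ bar 2 tick 0 v(2,): F4->E5 leap 11st
  -> R3 @ bar 2 tick 1 v(2, 3): E5 above G4
  -> R3 @ bar 2 tick 2 v(2, 3): E5 above G4
  -> R3 @ bar 2 tick 3 v(2, 3): E5 above G4
  -> R1 @ bar 3 tick 0 v(0, 1): A3/E4 P5 -> F3/C4 P5 similar
  -> R4 @ bar 3 tick 0 v(0, 2): F3/E4 M7 untreated
  -> R2 @ bar 4 tick 0 v(1, 2): C4/E4 M3 -> G4/D5 P5 similar
  -> R2 @ bar 4 tick 0 v(1, 3): C4/A4 M6 -> G4/D5 P5 similar
  -> R2 @ bar 4 tick 0 v(2, 3): E4/A4 P4 -> D5/D5 P1 similar
  -> R7 @ bar 4 tick 0 v(0,): F3->B3 leap 6st
  -> R7 @ bar 4 tick 0 v(2,): E4->D5 leap 10st
  -> R1 @ bar 5 tick 0 v(1, 2): G4/D5 P5 -> A4/E5 P5 similar
  -> R1 @ bar 5 tick 0 v(1, 3): G4/D5 P5 -> A4/E5 P5 similar
  -> R1 @ bar 5 tick 0 v(2, 3): D5/D5 P1 -> E5/E5 P1 similar

(1, 0, R1, (0, 1))
(1, 0, R1, (2, 3))
(1, 0, R3, (1, 2))
(1, 0, R4, (0, 2))
(1, 0, R4, (0, 3))
(1, 0, R7, (2,))
(1, 0, R7, (3,))
(1, 1, R3, (1, 2))
(1, 2, R3, (1, 2))
(1, 3, R3, (1, 2))
(2, 0, R2, (0, 2))
(2, 0, R3, (2, 3))
(2, 0, R4, (0, 3))
(2, 0, R7, (2,))
(2, 1, R3, (2, 3))
(2, 2, R3, (2, 3))
(2, 3, R3, (2, 3))
(3, 0, R1, (0, 1))
(3, 0, R4, (0, 2))
(4, 0, R2, (1, 2))
(4, 0, R2, (1, 3))
(4, 0, R2, (2, 3))
(4, 0, R7, (0,))
(4, 0, R7, (2,))
(5, 0, R1, (1, 2))
(5, 0, R1, (1, 3))
(5, 0, R1, (2, 3))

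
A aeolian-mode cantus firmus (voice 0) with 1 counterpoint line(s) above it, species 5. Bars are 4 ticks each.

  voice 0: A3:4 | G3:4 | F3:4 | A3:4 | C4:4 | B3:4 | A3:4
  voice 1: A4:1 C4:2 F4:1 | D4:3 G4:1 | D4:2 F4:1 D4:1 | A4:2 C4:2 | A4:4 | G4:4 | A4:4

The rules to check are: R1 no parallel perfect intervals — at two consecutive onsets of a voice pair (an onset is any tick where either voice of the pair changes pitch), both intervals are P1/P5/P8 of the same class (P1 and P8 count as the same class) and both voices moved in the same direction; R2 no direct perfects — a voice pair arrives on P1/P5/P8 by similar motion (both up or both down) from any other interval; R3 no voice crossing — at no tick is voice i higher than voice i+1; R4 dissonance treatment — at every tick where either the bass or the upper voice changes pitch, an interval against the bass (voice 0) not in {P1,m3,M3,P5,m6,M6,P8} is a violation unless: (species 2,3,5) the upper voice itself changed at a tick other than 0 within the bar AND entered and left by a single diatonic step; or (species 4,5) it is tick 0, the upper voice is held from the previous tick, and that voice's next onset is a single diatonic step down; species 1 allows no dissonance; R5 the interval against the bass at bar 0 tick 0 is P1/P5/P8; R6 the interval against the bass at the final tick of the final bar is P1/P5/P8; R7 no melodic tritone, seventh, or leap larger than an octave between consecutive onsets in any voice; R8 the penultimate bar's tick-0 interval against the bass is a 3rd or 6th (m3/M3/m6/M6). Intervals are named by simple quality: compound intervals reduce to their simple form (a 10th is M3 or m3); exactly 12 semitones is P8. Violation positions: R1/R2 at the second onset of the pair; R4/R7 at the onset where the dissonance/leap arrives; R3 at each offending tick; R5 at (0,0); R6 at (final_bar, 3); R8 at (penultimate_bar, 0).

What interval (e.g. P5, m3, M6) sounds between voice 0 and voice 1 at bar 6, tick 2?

P8

voice 0=A3 voice 1=A4 -> P8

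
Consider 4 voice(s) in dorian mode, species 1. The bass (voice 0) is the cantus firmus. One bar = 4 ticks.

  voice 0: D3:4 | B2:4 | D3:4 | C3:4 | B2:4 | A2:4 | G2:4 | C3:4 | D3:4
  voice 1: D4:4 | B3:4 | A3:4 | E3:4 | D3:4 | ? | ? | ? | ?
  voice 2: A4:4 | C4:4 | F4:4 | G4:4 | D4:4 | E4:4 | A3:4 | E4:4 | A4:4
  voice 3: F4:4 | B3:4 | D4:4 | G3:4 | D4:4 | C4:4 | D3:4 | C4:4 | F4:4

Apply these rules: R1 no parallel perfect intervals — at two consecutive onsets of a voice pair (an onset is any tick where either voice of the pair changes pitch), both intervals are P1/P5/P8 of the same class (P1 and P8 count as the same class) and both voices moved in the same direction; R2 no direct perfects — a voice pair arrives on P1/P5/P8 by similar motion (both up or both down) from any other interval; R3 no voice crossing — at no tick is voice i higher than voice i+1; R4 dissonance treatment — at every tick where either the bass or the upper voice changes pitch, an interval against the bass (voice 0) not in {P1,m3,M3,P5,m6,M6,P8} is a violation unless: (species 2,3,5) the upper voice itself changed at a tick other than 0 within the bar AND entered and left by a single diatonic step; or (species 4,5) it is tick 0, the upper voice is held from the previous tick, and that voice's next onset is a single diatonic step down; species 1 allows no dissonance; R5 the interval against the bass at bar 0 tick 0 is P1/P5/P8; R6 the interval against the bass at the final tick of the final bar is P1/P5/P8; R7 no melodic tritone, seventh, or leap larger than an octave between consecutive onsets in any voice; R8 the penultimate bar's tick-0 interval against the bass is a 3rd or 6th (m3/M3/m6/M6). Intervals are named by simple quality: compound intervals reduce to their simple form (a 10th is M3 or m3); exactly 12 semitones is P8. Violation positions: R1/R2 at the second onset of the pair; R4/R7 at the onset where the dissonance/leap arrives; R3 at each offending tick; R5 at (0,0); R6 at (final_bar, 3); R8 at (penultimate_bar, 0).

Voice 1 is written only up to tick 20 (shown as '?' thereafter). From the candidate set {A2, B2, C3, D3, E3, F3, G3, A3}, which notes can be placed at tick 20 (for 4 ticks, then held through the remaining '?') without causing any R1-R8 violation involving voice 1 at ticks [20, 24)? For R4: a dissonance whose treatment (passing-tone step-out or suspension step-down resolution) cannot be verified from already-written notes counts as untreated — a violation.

A2: violates R2
B2: violates R4
C3: violates R1
D3: violates R4
E3: violates R1
F3: legal
G3: violates R4
A3: violates R2

{F3}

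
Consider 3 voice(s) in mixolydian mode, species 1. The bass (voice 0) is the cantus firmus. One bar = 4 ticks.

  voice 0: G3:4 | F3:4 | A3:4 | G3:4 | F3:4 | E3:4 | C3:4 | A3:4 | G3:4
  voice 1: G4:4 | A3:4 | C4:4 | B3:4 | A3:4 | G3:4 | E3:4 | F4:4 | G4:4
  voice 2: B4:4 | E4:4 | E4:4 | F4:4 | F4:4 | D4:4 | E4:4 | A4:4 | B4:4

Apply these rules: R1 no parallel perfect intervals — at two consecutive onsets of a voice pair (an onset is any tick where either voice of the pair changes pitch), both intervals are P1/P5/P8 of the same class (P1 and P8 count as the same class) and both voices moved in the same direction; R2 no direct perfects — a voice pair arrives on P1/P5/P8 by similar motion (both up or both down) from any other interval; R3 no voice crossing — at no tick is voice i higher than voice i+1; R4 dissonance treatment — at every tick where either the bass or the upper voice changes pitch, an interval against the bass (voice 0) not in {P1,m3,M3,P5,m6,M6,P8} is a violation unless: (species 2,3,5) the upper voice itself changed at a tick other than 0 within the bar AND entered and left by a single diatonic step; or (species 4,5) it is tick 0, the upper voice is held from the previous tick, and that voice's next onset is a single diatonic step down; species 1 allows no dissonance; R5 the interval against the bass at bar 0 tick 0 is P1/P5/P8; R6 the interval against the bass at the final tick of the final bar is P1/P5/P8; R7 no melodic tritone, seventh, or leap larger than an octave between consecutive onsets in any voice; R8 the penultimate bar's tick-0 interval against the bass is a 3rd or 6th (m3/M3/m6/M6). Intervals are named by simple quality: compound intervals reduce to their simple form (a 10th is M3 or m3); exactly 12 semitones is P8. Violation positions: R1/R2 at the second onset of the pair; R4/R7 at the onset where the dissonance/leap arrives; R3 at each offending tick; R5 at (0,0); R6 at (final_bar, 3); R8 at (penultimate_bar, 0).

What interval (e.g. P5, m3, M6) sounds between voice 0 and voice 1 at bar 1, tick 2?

M3

voice 0=F3 voice 1=A3 -> M3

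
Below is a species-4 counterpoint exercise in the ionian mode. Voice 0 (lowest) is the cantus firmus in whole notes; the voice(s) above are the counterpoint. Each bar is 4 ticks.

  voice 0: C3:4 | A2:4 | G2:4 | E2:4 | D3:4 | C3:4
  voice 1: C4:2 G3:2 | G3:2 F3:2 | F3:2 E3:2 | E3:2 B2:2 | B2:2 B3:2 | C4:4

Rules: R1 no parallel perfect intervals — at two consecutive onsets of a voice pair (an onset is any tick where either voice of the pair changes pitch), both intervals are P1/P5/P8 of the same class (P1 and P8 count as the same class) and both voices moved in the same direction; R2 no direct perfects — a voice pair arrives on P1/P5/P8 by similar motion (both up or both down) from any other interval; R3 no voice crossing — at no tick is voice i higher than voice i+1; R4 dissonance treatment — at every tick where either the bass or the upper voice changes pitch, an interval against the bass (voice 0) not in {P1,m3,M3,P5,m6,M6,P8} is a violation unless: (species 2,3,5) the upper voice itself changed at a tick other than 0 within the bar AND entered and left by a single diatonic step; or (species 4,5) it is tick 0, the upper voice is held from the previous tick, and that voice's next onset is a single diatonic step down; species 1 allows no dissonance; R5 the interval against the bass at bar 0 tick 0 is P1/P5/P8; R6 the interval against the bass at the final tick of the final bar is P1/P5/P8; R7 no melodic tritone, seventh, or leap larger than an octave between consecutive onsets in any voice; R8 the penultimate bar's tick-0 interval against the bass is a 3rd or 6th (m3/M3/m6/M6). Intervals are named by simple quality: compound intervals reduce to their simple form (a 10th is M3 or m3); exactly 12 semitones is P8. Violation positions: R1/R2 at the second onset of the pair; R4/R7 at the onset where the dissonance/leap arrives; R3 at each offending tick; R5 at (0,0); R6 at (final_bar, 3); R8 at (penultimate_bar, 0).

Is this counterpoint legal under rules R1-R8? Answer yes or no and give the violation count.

No (3 violations)

bar 0: v0=C3 v1=C4 (P8)
bar 1: v0=A2 v1=G3 (m7)
bar 2: v0=G2 v1=F3 (m7)
bar 3: v0=E2 v1=E3 (P8)
bar 4: v0=D3 v1=B2 (m3)
bar 5: v0=C3 v1=C4 (P8)
  R3 @ bar4.0: D3 above B2
  R7 @ bar4.0: E2->D3 leap 10st
  R3 @ bar4.1: D3 above B2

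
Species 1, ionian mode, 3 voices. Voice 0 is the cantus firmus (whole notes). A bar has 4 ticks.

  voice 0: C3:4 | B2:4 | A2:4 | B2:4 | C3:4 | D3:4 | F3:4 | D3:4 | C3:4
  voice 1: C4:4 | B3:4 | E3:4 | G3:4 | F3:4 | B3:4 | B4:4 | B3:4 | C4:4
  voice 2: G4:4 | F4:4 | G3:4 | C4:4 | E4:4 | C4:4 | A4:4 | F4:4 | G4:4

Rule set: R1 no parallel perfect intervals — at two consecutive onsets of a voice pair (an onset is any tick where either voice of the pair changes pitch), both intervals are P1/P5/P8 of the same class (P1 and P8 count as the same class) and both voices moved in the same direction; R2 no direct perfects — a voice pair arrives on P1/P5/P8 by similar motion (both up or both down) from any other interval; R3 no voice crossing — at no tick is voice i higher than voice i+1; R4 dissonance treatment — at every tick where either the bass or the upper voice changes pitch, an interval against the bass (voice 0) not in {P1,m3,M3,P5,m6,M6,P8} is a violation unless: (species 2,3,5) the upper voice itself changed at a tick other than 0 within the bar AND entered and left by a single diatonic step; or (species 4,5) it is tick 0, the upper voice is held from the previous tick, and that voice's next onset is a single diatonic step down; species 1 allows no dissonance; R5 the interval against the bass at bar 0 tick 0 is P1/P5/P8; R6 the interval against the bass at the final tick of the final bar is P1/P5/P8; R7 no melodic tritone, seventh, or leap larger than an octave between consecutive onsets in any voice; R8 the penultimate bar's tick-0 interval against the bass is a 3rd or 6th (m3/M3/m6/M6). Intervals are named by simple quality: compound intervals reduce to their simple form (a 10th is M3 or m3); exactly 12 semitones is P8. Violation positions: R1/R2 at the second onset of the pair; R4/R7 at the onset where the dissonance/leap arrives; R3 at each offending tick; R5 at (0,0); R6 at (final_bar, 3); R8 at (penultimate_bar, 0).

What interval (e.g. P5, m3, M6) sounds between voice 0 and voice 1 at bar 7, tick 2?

M6

voice 0=D3 voice 1=B3 -> M6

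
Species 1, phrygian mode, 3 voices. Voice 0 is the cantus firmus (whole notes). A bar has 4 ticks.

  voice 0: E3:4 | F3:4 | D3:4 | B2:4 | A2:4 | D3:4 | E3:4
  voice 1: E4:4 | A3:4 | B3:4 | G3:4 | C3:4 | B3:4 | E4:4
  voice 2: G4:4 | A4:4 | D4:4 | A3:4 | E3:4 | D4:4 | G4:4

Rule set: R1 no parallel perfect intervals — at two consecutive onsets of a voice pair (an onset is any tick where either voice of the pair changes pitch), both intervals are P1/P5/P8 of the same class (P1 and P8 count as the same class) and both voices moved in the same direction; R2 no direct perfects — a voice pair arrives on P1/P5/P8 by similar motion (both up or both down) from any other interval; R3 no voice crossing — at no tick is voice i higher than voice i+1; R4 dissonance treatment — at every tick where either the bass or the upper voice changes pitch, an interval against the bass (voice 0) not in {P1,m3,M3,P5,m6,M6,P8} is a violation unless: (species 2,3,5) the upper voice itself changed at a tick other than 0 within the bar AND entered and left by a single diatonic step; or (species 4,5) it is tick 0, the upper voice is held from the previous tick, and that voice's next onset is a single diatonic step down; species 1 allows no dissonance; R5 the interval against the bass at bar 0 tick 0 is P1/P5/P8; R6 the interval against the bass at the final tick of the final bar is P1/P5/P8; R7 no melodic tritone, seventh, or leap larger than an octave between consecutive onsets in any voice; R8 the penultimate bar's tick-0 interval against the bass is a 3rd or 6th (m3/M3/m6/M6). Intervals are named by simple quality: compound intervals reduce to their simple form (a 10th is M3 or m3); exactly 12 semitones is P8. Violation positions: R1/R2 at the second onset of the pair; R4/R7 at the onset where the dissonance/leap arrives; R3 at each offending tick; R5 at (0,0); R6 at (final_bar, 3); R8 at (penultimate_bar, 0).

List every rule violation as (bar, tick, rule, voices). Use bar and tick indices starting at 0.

(0, 0, R5, (0, 2))
(2, 0, R2, (0, 2))
(3, 0, R4, (0, 2))
(4, 0, R2, (0, 2))
(5, 0, R2, (0, 2))
(5, 0, R7, (1,))
(5, 0, R7, (2,))
(5, 0, R8, (0, 2))
(6, 0, R2, (0, 1))
(6, 3, R6, (0, 2))

bar 0: v0=E3 v1=E4 v2=G4 downbeat m3
bar 1: v0=F3 v1=A3 v2=A4 downbeat M3
bar 2: v0=D3 v1=B3 v2=D4 downbeat P8
bar 3: v0=B2 v1=G3 v2=A3 downbeat m7
bar 4: v0=A2 v1=C3 v2=E3 downbeat P5
bar 5: v0=D3 v1=B3 v2=D4 downbeat P8
bar 6: v0=E3 v1=E4 v2=G4 downbeat m3
  -> R5 @ bar 0 tick 0 v(0, 2): opens on m3
  -> R2 @ bar 2 tick 0 v(0, 2): F3/A4 M3 -> D3/D4 P8 similar
  -> R4 @ bar 3 tick 0 v(0, 2): B2/A3 m7 untreated
  -> R2 @ bar 4 tick 0 v(0, 2): B2/A3 m7 -> A2/E3 P5 similar
  -> R2 @ bar 5 tick 0 v(0, 2): A2/E3 P5 -> D3/D4 P8 similar
  -> R7 @ bar 5 tick 0 v(1,): C3->B3 leap 11st
  -> R7 @ bar 5 tick 0 v(2,): E3->D4 leap 10st
  -> R8 @ bar 5 tick 0 v(0, 2): penult P8 not 3rd/6th
  -> R2 @ bar 6 tick 0 v(0, 1): D3/B3 M6 -> E3/E4 P8 similar
  -> R6 @ bar 6 tick 3 v(0, 2): closes on m3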